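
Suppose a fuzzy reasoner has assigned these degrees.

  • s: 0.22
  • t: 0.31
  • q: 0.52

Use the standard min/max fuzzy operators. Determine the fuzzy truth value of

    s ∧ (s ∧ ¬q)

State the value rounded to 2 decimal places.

¬q = 1 − 0.52 = 0.48
s ∧ ¬q = min(a, b) on (0.22, 0.48) = 0.22
s ∧ (s ∧ ¬q) = min(a, b) on (0.22, 0.22) = 0.22

0.22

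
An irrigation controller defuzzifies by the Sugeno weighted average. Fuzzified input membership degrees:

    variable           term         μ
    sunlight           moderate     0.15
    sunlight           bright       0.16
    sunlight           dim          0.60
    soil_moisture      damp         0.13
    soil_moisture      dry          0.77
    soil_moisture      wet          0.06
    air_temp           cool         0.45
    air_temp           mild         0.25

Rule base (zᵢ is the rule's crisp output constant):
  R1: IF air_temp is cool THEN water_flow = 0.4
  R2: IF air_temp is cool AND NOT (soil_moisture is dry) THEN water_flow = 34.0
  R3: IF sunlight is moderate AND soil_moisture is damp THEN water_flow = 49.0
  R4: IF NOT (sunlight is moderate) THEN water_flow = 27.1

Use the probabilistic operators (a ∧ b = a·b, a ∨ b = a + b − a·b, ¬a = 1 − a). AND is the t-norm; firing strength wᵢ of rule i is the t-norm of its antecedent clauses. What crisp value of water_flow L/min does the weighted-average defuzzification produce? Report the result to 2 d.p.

R1 (z=0.4): cool=0.45 → w = 0.4500
R2 (z=34.0): cool=0.45, ¬dry=1−0.77=0.23; AND[a·b] → w = 0.1035
R3 (z=49.0): moderate=0.15, damp=0.13; AND[a·b] → w = 0.0195
R4 (z=27.1): ¬moderate=1−0.15=0.85 → w = 0.8500
Weighted average = (0.4500·0.4 + 0.1035·34.0 + 0.0195·49.0 + 0.8500·27.1) / (0.4500 + 0.1035 + 0.0195 + 0.8500)
  = 27.6895 / 1.4230 = 19.46

19.46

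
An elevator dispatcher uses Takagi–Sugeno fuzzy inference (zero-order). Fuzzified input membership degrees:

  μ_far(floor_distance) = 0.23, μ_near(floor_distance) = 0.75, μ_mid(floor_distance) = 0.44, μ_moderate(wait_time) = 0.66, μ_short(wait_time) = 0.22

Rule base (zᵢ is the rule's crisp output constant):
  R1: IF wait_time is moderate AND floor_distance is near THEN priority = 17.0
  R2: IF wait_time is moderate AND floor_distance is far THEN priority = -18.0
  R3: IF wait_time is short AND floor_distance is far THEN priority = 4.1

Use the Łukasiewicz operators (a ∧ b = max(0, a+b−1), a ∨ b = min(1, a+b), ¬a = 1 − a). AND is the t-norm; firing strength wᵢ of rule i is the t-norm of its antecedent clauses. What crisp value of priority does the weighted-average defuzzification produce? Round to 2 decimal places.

R1 (z=17.0): moderate=0.66, near=0.75; AND[max(0, a+b−1)] → w = 0.41
R2 (z=-18.0): moderate=0.66, far=0.23; AND[max(0, a+b−1)] → w = 0.00
R3 (z=4.1): short=0.22, far=0.23; AND[max(0, a+b−1)] → w = 0.00
Weighted average = (0.41·17.0 + 0.00·-18.0 + 0.00·4.1) / (0.41 + 0.00 + 0.00)
  = 6.9700 / 0.4100 = 17.00

17.00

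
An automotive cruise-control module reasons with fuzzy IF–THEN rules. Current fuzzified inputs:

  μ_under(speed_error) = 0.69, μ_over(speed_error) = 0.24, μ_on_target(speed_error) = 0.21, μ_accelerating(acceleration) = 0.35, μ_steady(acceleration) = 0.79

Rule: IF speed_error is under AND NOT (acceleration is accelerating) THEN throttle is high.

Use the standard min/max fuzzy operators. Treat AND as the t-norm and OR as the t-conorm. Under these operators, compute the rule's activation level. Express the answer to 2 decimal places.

0.65

firing strength: under=0.69, ¬accelerating=1−0.35=0.65; AND[min(a, b)] → w = 0.65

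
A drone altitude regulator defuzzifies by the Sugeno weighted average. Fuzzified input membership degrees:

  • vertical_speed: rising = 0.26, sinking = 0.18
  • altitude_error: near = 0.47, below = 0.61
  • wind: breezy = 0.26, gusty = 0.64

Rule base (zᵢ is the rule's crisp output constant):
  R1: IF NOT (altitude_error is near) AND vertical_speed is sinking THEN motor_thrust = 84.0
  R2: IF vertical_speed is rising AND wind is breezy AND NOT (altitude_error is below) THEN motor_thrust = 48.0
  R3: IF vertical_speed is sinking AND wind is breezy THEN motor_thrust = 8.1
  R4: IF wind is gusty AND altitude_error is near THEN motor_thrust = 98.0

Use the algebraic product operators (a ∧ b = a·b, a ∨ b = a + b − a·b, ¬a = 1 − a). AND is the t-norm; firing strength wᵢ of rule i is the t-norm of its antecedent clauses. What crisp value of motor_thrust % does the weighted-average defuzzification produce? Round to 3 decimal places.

R1 (z=84.0): ¬near=1−0.47=0.53, sinking=0.18; AND[a·b] → w = 0.0954
R2 (z=48.0): rising=0.26, breezy=0.26, ¬below=1−0.61=0.39; AND[a·b] → w = 0.0264
R3 (z=8.1): sinking=0.18, breezy=0.26; AND[a·b] → w = 0.0468
R4 (z=98.0): gusty=0.64, near=0.47; AND[a·b] → w = 0.3008
Weighted average = (0.0954·84.0 + 0.0264·48.0 + 0.0468·8.1 + 0.3008·98.0) / (0.0954 + 0.0264 + 0.0468 + 0.3008)
  = 39.1366 / 0.4694 = 83.382

83.382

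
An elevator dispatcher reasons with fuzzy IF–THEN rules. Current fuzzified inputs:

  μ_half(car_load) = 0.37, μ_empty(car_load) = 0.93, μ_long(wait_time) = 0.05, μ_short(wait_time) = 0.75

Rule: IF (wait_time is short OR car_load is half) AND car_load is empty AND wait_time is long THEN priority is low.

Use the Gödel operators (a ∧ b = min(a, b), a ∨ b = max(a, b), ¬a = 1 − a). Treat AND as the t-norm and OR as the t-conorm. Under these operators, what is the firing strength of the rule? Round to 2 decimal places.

0.05

firing strength: (short=0.75 OR half=0.37) = 0.75; AND[min(a, b)] with empty=0.93, long=0.05 → w = 0.05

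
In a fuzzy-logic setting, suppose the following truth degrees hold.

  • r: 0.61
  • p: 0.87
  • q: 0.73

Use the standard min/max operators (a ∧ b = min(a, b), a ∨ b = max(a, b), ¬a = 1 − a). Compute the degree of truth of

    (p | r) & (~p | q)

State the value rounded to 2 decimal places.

p | r = max(a, b) on (0.87, 0.61) = 0.87
~p = 1 − 0.87 = 0.13
~p | q = max(a, b) on (0.13, 0.73) = 0.73
(p | r) & (~p | q) = min(a, b) on (0.87, 0.73) = 0.73

0.73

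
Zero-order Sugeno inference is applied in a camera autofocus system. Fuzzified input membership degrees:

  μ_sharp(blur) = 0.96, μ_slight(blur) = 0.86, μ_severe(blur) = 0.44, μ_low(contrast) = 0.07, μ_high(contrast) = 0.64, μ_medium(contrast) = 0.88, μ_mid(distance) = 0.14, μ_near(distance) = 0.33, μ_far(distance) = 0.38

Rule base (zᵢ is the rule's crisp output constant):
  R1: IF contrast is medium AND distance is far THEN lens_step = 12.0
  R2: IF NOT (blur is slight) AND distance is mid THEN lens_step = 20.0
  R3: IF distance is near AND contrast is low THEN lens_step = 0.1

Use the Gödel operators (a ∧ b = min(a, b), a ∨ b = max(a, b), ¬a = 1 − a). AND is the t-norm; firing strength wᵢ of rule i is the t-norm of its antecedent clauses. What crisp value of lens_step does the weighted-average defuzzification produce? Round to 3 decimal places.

R1 (z=12.0): medium=0.88, far=0.38; AND[min(a, b)] → w = 0.38
R2 (z=20.0): ¬slight=1−0.86=0.14, mid=0.14; AND[min(a, b)] → w = 0.14
R3 (z=0.1): near=0.33, low=0.07; AND[min(a, b)] → w = 0.07
Weighted average = (0.38·12.0 + 0.14·20.0 + 0.07·0.1) / (0.38 + 0.14 + 0.07)
  = 7.3670 / 0.5900 = 12.486

12.486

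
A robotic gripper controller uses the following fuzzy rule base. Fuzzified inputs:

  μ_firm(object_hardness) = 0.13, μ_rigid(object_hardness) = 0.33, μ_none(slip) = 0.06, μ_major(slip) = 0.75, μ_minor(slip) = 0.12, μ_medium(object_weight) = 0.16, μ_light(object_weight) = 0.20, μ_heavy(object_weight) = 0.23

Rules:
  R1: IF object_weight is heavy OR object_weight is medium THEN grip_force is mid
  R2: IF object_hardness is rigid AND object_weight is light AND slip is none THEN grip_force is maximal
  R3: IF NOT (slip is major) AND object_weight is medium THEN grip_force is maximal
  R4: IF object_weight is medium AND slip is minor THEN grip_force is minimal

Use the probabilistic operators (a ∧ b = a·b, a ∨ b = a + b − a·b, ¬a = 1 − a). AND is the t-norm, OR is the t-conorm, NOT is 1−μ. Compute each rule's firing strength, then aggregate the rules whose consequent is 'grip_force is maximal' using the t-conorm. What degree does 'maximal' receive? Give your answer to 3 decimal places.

0.044

R1: heavy=0.23, medium=0.16; OR[a + b − a·b] → w = 0.3532
R2: rigid=0.33, light=0.20, none=0.06; AND[a·b] → w = 0.0040
R3: ¬major=1−0.75=0.25, medium=0.16; AND[a·b] → w = 0.0400
R4: medium=0.16, minor=0.12; AND[a·b] → w = 0.0192
Rules with consequent 'maximal': {R2, R3} → strengths 0.0040, 0.0400
Aggregate via t-conorm [a + b − a·b]: 0.0438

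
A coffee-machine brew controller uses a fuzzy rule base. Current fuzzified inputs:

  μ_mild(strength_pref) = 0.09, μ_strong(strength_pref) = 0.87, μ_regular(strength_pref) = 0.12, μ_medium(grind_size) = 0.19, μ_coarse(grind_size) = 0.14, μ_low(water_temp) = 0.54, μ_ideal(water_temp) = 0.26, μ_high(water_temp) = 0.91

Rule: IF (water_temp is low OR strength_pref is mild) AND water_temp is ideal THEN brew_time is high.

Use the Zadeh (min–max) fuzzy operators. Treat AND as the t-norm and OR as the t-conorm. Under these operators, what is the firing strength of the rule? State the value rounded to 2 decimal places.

firing strength: (low=0.54 OR mild=0.09) = 0.54; AND[min(a, b)] with ideal=0.26 → w = 0.26

0.26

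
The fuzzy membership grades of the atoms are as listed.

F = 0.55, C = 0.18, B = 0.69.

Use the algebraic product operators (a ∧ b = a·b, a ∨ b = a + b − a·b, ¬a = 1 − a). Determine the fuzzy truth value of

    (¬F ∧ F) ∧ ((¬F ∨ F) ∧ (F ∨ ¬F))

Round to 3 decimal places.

¬F = 1 − 0.5500 = 0.4500
¬F ∧ F = a·b on (0.4500, 0.5500) = 0.2475
¬F = 1 − 0.5500 = 0.4500
¬F ∨ F = a + b − a·b on (0.4500, 0.5500) = 0.7525
¬F = 1 − 0.5500 = 0.4500
F ∨ ¬F = a + b − a·b on (0.5500, 0.4500) = 0.7525
(¬F ∨ F) ∧ (F ∨ ¬F) = a·b on (0.7525, 0.7525) = 0.5663
(¬F ∧ F) ∧ ((¬F ∨ F) ∧ (F ∨ ¬F)) = a·b on (0.2475, 0.5663) = 0.1401

0.140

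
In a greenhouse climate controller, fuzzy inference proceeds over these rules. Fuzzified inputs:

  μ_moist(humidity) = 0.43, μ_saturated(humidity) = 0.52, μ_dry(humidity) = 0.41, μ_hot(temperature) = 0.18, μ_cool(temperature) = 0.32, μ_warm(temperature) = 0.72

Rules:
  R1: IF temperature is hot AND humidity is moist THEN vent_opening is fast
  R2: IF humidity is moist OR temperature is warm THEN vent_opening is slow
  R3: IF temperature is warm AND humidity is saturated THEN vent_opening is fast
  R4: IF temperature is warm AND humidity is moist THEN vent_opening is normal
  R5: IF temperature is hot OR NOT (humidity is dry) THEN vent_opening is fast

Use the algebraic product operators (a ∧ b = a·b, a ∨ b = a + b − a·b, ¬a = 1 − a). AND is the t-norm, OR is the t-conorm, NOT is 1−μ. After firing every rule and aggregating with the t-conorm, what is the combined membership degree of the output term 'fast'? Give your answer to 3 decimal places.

0.806

R1: hot=0.18, moist=0.43; AND[a·b] → w = 0.0774
R2: moist=0.43, warm=0.72; OR[a + b − a·b] → w = 0.8404
R3: warm=0.72, saturated=0.52; AND[a·b] → w = 0.3744
R4: warm=0.72, moist=0.43; AND[a·b] → w = 0.3096
R5: hot=0.18, ¬dry=1−0.41=0.59; OR[a + b − a·b] → w = 0.6638
Rules with consequent 'fast': {R1, R3, R5} → strengths 0.0774, 0.3744, 0.6638
Aggregate via t-conorm [a + b − a·b]: 0.8060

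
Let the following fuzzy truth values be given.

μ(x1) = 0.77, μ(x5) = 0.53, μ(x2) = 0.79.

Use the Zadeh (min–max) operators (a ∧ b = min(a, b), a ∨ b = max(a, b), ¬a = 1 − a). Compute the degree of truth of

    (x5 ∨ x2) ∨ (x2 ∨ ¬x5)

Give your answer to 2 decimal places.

x5 ∨ x2 = max(a, b) on (0.53, 0.79) = 0.79
¬x5 = 1 − 0.53 = 0.47
x2 ∨ ¬x5 = max(a, b) on (0.79, 0.47) = 0.79
(x5 ∨ x2) ∨ (x2 ∨ ¬x5) = max(a, b) on (0.79, 0.79) = 0.79

0.79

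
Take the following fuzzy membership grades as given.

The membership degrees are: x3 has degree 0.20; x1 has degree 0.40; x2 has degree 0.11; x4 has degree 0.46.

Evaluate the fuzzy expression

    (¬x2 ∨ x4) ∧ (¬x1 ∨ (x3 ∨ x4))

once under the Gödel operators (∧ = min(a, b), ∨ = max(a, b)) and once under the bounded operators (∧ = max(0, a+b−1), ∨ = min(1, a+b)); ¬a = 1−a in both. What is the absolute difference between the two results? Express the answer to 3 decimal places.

Under Gödel:
  ¬x2 = 1 − 0.11 = 0.89
  ¬x2 ∨ x4 = max(a, b) on (0.89, 0.46) = 0.89
  ¬x1 = 1 − 0.40 = 0.60
  x3 ∨ x4 = max(a, b) on (0.20, 0.46) = 0.46
  ¬x1 ∨ (x3 ∨ x4) = max(a, b) on (0.60, 0.46) = 0.60
  (¬x2 ∨ x4) ∧ (¬x1 ∨ (x3 ∨ x4)) = min(a, b) on (0.89, 0.60) = 0.60
  → value = 0.6000
Under bounded:
  ¬x2 = 1 − 0.11 = 0.89
  ¬x2 ∨ x4 = min(1, a+b) on (0.89, 0.46) = 1.00
  ¬x1 = 1 − 0.40 = 0.60
  x3 ∨ x4 = min(1, a+b) on (0.20, 0.46) = 0.66
  ¬x1 ∨ (x3 ∨ x4) = min(1, a+b) on (0.60, 0.66) = 1.00
  (¬x2 ∨ x4) ∧ (¬x1 ∨ (x3 ∨ x4)) = max(0, a+b−1) on (1.00, 1.00) = 1.00
  → value = 1.0000
|0.6000 − 1.0000| = 0.400

0.400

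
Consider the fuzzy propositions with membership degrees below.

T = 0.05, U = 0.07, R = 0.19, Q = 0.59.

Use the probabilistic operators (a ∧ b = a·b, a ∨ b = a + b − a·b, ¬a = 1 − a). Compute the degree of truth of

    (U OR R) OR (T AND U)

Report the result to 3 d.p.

0.249

U OR R = a + b − a·b on (0.0700, 0.1900) = 0.2467
T AND U = a·b on (0.0500, 0.0700) = 0.0035
(U OR R) OR (T AND U) = a + b − a·b on (0.2467, 0.0035) = 0.2493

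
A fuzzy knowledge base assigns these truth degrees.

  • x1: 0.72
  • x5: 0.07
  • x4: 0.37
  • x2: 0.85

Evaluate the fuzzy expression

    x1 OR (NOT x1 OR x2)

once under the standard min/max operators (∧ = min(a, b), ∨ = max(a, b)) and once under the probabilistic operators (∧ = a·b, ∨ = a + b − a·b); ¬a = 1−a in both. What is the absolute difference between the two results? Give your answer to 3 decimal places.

Under standard min/max:
  NOT x1 = 1 − 0.72 = 0.28
  NOT x1 OR x2 = max(a, b) on (0.28, 0.85) = 0.85
  x1 OR (NOT x1 OR x2) = max(a, b) on (0.72, 0.85) = 0.85
  → value = 0.8500
Under probabilistic:
  NOT x1 = 1 − 0.7200 = 0.2800
  NOT x1 OR x2 = a + b − a·b on (0.2800, 0.8500) = 0.8920
  x1 OR (NOT x1 OR x2) = a + b − a·b on (0.7200, 0.8920) = 0.9698
  → value = 0.9698
|0.8500 − 0.9698| = 0.120

0.120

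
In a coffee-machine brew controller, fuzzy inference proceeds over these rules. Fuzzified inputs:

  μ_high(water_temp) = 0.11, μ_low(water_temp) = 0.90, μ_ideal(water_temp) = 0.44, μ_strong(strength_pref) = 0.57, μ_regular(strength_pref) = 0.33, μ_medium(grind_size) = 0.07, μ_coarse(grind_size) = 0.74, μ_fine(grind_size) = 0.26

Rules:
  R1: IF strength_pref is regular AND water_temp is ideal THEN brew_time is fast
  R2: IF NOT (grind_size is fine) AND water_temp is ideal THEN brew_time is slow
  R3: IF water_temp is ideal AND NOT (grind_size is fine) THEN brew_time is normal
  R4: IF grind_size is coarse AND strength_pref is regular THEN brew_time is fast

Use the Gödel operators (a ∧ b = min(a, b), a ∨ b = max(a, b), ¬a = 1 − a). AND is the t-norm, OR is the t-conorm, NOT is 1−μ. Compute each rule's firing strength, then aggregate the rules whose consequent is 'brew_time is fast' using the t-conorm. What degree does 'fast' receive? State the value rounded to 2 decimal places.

0.33

R1: regular=0.33, ideal=0.44; AND[min(a, b)] → w = 0.33
R2: ¬fine=1−0.26=0.74, ideal=0.44; AND[min(a, b)] → w = 0.44
R3: ideal=0.44, ¬fine=1−0.26=0.74; AND[min(a, b)] → w = 0.44
R4: coarse=0.74, regular=0.33; AND[min(a, b)] → w = 0.33
Rules with consequent 'fast': {R1, R4} → strengths 0.33, 0.33
Aggregate via t-conorm [max(a, b)]: 0.33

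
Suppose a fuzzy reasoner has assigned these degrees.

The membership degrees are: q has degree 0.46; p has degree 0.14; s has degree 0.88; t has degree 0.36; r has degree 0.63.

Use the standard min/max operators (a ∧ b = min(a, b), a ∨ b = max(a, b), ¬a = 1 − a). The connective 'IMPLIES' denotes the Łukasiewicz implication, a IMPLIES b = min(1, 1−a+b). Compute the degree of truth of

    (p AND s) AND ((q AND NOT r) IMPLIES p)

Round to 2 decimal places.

0.14

p AND s = min(a, b) on (0.14, 0.88) = 0.14
NOT r = 1 − 0.63 = 0.37
q AND NOT r = min(a, b) on (0.46, 0.37) = 0.37
(q AND NOT r) IMPLIES p  [Łukasiewicz: min(1, 1−a+b)] with a=0.37, b=0.14 → 0.77
(p AND s) AND ((q AND NOT r) IMPLIES p) = min(a, b) on (0.14, 0.77) = 0.14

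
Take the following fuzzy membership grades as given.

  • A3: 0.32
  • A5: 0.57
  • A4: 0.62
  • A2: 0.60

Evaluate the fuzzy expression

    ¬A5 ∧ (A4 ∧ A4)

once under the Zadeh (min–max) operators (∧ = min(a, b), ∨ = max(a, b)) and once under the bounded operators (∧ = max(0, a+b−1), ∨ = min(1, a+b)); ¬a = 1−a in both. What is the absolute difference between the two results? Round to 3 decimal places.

0.430

Under Zadeh (min–max):
  ¬A5 = 1 − 0.57 = 0.43
  A4 ∧ A4 = min(a, b) on (0.62, 0.62) = 0.62
  ¬A5 ∧ (A4 ∧ A4) = min(a, b) on (0.43, 0.62) = 0.43
  → value = 0.4300
Under bounded:
  ¬A5 = 1 − 0.57 = 0.43
  A4 ∧ A4 = max(0, a+b−1) on (0.62, 0.62) = 0.24
  ¬A5 ∧ (A4 ∧ A4) = max(0, a+b−1) on (0.43, 0.24) = 0.00
  → value = 0.0000
|0.4300 − 0.0000| = 0.430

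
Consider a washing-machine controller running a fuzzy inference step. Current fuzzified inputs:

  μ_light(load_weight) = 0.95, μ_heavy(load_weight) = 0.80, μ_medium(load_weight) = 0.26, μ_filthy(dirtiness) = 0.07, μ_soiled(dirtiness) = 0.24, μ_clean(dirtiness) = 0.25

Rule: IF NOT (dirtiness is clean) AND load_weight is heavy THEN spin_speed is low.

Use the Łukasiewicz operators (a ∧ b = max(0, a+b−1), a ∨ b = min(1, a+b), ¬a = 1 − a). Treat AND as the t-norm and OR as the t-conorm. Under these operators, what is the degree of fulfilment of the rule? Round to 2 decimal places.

firing strength: ¬clean=1−0.25=0.75, heavy=0.80; AND[max(0, a+b−1)] → w = 0.55

0.55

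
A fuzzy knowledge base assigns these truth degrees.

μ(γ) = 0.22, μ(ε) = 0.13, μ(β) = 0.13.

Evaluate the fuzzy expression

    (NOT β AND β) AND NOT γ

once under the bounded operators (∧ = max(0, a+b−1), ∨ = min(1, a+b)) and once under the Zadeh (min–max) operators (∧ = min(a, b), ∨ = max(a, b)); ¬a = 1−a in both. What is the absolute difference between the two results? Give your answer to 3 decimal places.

Under bounded:
  NOT β = 1 − 0.13 = 0.87
  NOT β AND β = max(0, a+b−1) on (0.87, 0.13) = 0.00
  NOT γ = 1 − 0.22 = 0.78
  (NOT β AND β) AND NOT γ = max(0, a+b−1) on (0.00, 0.78) = 0.00
  → value = 0.0000
Under Zadeh (min–max):
  NOT β = 1 − 0.13 = 0.87
  NOT β AND β = min(a, b) on (0.87, 0.13) = 0.13
  NOT γ = 1 − 0.22 = 0.78
  (NOT β AND β) AND NOT γ = min(a, b) on (0.13, 0.78) = 0.13
  → value = 0.1300
|0.0000 − 0.1300| = 0.130

0.130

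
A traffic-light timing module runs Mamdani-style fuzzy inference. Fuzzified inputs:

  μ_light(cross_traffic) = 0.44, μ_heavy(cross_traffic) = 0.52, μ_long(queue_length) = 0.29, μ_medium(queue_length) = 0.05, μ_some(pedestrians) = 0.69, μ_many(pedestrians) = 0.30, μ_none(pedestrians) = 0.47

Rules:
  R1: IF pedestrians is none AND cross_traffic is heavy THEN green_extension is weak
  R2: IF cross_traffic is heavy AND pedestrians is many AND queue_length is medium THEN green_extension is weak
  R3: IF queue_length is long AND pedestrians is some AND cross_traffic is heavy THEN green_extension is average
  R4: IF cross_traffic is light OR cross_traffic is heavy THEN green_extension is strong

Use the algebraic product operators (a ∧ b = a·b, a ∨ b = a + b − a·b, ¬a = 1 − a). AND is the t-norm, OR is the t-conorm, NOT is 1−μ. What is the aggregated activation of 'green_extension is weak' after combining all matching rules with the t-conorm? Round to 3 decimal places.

R1: none=0.47, heavy=0.52; AND[a·b] → w = 0.2444
R2: heavy=0.52, many=0.30, medium=0.05; AND[a·b] → w = 0.0078
R3: long=0.29, some=0.69, heavy=0.52; AND[a·b] → w = 0.1041
R4: light=0.44, heavy=0.52; OR[a + b − a·b] → w = 0.7312
Rules with consequent 'weak': {R1, R2} → strengths 0.2444, 0.0078
Aggregate via t-conorm [a + b − a·b]: 0.2503

0.250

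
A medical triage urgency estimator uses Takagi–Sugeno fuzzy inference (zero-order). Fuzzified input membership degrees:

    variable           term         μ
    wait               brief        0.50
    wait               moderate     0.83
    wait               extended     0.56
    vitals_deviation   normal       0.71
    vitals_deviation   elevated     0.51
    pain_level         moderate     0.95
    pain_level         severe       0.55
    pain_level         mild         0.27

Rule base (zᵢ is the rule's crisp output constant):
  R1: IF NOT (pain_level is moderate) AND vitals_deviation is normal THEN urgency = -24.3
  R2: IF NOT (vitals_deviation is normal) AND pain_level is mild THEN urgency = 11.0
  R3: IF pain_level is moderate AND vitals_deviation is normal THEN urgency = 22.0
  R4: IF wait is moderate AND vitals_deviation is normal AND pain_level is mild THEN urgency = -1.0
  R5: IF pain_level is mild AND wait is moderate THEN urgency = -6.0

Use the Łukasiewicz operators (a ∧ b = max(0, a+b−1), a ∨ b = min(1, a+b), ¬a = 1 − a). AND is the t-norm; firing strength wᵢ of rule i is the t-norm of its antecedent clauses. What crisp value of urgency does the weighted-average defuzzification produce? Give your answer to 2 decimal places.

18.32

R1 (z=-24.3): ¬moderate=1−0.95=0.05, normal=0.71; AND[max(0, a+b−1)] → w = 0.00
R2 (z=11.0): ¬normal=1−0.71=0.29, mild=0.27; AND[max(0, a+b−1)] → w = 0.00
R3 (z=22.0): moderate=0.95, normal=0.71; AND[max(0, a+b−1)] → w = 0.66
R4 (z=-1.0): moderate=0.83, normal=0.71, mild=0.27; AND[max(0, a+b−1)] → w = 0.00
R5 (z=-6.0): mild=0.27, moderate=0.83; AND[max(0, a+b−1)] → w = 0.10
Weighted average = (0.00·-24.3 + 0.00·11.0 + 0.66·22.0 + 0.00·-1.0 + 0.10·-6.0) / (0.00 + 0.00 + 0.66 + 0.00 + 0.10)
  = 13.9200 / 0.7600 = 18.32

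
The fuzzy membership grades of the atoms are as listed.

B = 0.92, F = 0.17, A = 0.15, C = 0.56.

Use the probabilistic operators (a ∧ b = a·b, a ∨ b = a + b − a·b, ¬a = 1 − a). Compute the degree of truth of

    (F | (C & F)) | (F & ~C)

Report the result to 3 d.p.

0.305

C & F = a·b on (0.5600, 0.1700) = 0.0952
F | (C & F) = a + b − a·b on (0.1700, 0.0952) = 0.2490
~C = 1 − 0.5600 = 0.4400
F & ~C = a·b on (0.1700, 0.4400) = 0.0748
(F | (C & F)) | (F & ~C) = a + b − a·b on (0.2490, 0.0748) = 0.3052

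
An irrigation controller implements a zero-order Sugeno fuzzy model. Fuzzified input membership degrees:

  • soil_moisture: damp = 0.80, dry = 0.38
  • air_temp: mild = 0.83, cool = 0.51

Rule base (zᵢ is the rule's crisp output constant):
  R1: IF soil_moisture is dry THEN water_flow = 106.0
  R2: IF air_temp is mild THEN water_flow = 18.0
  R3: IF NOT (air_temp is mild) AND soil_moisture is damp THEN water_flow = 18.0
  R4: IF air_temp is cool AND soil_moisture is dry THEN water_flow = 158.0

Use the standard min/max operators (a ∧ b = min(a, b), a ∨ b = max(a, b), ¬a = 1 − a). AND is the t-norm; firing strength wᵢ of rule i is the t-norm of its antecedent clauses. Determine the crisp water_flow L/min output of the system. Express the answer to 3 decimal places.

R1 (z=106.0): dry=0.38 → w = 0.38
R2 (z=18.0): mild=0.83 → w = 0.83
R3 (z=18.0): ¬mild=1−0.83=0.17, damp=0.80; AND[min(a, b)] → w = 0.17
R4 (z=158.0): cool=0.51, dry=0.38; AND[min(a, b)] → w = 0.38
Weighted average = (0.38·106.0 + 0.83·18.0 + 0.17·18.0 + 0.38·158.0) / (0.38 + 0.83 + 0.17 + 0.38)
  = 118.3200 / 1.7600 = 67.227

67.227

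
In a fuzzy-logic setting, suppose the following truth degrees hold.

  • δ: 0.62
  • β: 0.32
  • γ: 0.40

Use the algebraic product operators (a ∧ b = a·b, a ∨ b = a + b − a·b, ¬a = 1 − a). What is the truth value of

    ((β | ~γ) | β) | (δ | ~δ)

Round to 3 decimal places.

~γ = 1 − 0.4000 = 0.6000
β | ~γ = a + b − a·b on (0.3200, 0.6000) = 0.7280
(β | ~γ) | β = a + b − a·b on (0.7280, 0.3200) = 0.8150
~δ = 1 − 0.6200 = 0.3800
δ | ~δ = a + b − a·b on (0.6200, 0.3800) = 0.7644
((β | ~γ) | β) | (δ | ~δ) = a + b − a·b on (0.8150, 0.7644) = 0.9564

0.956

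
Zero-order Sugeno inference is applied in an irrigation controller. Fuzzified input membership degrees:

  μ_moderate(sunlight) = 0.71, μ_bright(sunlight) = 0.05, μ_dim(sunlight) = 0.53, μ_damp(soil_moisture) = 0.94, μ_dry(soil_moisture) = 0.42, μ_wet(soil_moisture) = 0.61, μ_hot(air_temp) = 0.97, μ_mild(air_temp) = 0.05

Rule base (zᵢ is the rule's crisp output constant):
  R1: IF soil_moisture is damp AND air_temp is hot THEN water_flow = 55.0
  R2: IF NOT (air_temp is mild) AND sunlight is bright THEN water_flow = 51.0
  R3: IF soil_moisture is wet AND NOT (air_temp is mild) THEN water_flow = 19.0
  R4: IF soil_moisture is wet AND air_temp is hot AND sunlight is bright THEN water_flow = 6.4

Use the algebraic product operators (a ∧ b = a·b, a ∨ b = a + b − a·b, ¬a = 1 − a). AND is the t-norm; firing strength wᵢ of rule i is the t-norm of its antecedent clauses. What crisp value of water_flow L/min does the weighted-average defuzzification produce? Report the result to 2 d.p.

R1 (z=55.0): damp=0.94, hot=0.97; AND[a·b] → w = 0.9118
R2 (z=51.0): ¬mild=1−0.05=0.95, bright=0.05; AND[a·b] → w = 0.0475
R3 (z=19.0): wet=0.61, ¬mild=1−0.05=0.95; AND[a·b] → w = 0.5795
R4 (z=6.4): wet=0.61, hot=0.97, bright=0.05; AND[a·b] → w = 0.0296
Weighted average = (0.9118·55.0 + 0.0475·51.0 + 0.5795·19.0 + 0.0296·6.4) / (0.9118 + 0.0475 + 0.5795 + 0.0296)
  = 63.7713 / 1.5684 = 40.66

40.66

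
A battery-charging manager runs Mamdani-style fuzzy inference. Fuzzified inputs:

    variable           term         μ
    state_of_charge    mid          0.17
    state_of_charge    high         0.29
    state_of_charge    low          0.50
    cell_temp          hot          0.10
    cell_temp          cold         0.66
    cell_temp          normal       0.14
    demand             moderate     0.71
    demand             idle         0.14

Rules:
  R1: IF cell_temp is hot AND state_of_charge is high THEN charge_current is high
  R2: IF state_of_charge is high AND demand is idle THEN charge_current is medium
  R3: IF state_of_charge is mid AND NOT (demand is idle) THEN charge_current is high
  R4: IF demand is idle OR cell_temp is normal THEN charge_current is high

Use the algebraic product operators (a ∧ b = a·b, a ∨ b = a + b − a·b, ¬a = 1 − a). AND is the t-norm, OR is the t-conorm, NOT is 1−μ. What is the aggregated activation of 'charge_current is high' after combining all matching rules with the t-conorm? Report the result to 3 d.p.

R1: hot=0.10, high=0.29; AND[a·b] → w = 0.0290
R2: high=0.29, idle=0.14; AND[a·b] → w = 0.0406
R3: mid=0.17, ¬idle=1−0.14=0.86; AND[a·b] → w = 0.1462
R4: idle=0.14, normal=0.14; OR[a + b − a·b] → w = 0.2604
Rules with consequent 'high': {R1, R3, R4} → strengths 0.0290, 0.1462, 0.2604
Aggregate via t-conorm [a + b − a·b]: 0.3868

0.387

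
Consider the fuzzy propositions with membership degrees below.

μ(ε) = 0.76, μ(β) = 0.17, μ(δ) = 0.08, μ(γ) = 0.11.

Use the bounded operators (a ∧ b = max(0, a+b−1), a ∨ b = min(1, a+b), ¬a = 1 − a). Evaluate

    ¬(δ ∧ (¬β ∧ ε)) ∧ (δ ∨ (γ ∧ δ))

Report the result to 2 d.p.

¬β = 1 − 0.17 = 0.83
¬β ∧ ε = max(0, a+b−1) on (0.83, 0.76) = 0.59
δ ∧ (¬β ∧ ε) = max(0, a+b−1) on (0.08, 0.59) = 0.00
¬(δ ∧ (¬β ∧ ε)) = 1 − 0.00 = 1.00
γ ∧ δ = max(0, a+b−1) on (0.11, 0.08) = 0.00
δ ∨ (γ ∧ δ) = min(1, a+b) on (0.08, 0.00) = 0.08
¬(δ ∧ (¬β ∧ ε)) ∧ (δ ∨ (γ ∧ δ)) = max(0, a+b−1) on (1.00, 0.08) = 0.08

0.08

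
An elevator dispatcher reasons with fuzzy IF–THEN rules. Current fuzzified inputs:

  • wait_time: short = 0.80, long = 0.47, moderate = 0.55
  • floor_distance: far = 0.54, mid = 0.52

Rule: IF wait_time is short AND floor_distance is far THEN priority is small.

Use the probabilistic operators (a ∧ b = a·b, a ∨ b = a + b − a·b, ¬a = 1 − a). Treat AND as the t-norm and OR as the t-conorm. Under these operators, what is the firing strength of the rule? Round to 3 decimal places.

0.432

firing strength: short=0.80, far=0.54; AND[a·b] → w = 0.4320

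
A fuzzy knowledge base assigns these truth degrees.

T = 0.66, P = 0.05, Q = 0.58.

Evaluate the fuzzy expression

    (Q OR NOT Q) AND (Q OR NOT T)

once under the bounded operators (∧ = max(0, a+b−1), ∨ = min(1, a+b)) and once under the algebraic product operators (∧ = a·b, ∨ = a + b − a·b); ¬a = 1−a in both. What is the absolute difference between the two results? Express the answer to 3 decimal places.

0.373

Under bounded:
  NOT Q = 1 − 0.58 = 0.42
  Q OR NOT Q = min(1, a+b) on (0.58, 0.42) = 1.00
  NOT T = 1 − 0.66 = 0.34
  Q OR NOT T = min(1, a+b) on (0.58, 0.34) = 0.92
  (Q OR NOT Q) AND (Q OR NOT T) = max(0, a+b−1) on (1.00, 0.92) = 0.92
  → value = 0.9200
Under algebraic product:
  NOT Q = 1 − 0.5800 = 0.4200
  Q OR NOT Q = a + b − a·b on (0.5800, 0.4200) = 0.7564
  NOT T = 1 − 0.6600 = 0.3400
  Q OR NOT T = a + b − a·b on (0.5800, 0.3400) = 0.7228
  (Q OR NOT Q) AND (Q OR NOT T) = a·b on (0.7564, 0.7228) = 0.5467
  → value = 0.5467
|0.9200 − 0.5467| = 0.373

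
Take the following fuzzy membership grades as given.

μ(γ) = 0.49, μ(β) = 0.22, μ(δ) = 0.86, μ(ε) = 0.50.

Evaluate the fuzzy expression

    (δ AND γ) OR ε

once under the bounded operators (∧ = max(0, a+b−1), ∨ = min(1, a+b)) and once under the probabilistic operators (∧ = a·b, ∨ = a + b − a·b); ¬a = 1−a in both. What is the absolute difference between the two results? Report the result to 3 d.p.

Under bounded:
  δ AND γ = max(0, a+b−1) on (0.86, 0.49) = 0.35
  (δ AND γ) OR ε = min(1, a+b) on (0.35, 0.50) = 0.85
  → value = 0.8500
Under probabilistic:
  δ AND γ = a·b on (0.8600, 0.4900) = 0.4214
  (δ AND γ) OR ε = a + b − a·b on (0.4214, 0.5000) = 0.7107
  → value = 0.7107
|0.8500 − 0.7107| = 0.139

0.139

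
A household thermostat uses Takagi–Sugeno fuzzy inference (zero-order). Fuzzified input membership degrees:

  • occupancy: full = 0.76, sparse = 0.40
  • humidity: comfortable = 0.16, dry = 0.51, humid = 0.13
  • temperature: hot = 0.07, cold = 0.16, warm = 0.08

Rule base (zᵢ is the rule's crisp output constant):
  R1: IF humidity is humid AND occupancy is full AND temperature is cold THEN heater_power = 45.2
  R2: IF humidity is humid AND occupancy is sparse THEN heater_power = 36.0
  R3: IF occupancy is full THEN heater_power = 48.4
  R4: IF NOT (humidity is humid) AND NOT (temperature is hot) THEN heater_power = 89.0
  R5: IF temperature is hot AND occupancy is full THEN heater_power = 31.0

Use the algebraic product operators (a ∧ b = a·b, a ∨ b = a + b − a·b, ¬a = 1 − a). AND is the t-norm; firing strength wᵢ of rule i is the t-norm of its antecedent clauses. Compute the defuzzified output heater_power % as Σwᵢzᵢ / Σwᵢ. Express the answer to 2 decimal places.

66.88

R1 (z=45.2): humid=0.13, full=0.76, cold=0.16; AND[a·b] → w = 0.0158
R2 (z=36.0): humid=0.13, sparse=0.40; AND[a·b] → w = 0.0520
R3 (z=48.4): full=0.76 → w = 0.7600
R4 (z=89.0): ¬humid=1−0.13=0.87, ¬hot=1−0.07=0.93; AND[a·b] → w = 0.8091
R5 (z=31.0): hot=0.07, full=0.76; AND[a·b] → w = 0.0532
Weighted average = (0.0158·45.2 + 0.0520·36.0 + 0.7600·48.4 + 0.8091·89.0 + 0.0532·31.0) / (0.0158 + 0.0520 + 0.7600 + 0.8091 + 0.0532)
  = 113.0296 / 1.6901 = 66.88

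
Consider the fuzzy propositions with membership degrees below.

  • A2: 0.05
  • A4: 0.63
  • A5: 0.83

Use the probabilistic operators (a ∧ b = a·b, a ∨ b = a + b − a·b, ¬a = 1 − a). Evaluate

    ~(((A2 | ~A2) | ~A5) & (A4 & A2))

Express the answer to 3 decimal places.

0.970

~A2 = 1 − 0.0500 = 0.9500
A2 | ~A2 = a + b − a·b on (0.0500, 0.9500) = 0.9525
~A5 = 1 − 0.8300 = 0.1700
(A2 | ~A2) | ~A5 = a + b − a·b on (0.9525, 0.1700) = 0.9606
A4 & A2 = a·b on (0.6300, 0.0500) = 0.0315
((A2 | ~A2) | ~A5) & (A4 & A2) = a·b on (0.9606, 0.0315) = 0.0303
~(((A2 | ~A2) | ~A5) & (A4 & A2)) = 1 − 0.0303 = 0.9697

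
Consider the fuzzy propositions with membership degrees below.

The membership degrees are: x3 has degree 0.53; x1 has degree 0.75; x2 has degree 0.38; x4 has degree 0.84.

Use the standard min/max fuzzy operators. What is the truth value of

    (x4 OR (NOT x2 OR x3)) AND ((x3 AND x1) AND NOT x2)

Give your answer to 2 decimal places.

NOT x2 = 1 − 0.38 = 0.62
NOT x2 OR x3 = max(a, b) on (0.62, 0.53) = 0.62
x4 OR (NOT x2 OR x3) = max(a, b) on (0.84, 0.62) = 0.84
x3 AND x1 = min(a, b) on (0.53, 0.75) = 0.53
NOT x2 = 1 − 0.38 = 0.62
(x3 AND x1) AND NOT x2 = min(a, b) on (0.53, 0.62) = 0.53
(x4 OR (NOT x2 OR x3)) AND ((x3 AND x1) AND NOT x2) = min(a, b) on (0.84, 0.53) = 0.53

0.53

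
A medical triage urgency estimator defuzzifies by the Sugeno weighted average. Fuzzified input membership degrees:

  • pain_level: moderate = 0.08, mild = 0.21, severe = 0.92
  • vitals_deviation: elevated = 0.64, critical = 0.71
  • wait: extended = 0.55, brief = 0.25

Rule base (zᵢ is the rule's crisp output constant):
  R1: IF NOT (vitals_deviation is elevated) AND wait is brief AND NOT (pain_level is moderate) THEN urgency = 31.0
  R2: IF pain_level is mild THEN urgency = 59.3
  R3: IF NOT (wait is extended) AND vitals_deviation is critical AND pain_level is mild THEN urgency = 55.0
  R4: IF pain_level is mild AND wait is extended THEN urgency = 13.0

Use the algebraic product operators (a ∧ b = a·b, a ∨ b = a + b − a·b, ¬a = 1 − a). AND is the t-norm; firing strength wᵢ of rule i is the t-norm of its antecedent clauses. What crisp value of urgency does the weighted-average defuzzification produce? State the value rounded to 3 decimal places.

42.515

R1 (z=31.0): ¬elevated=1−0.64=0.36, brief=0.25, ¬moderate=1−0.08=0.92; AND[a·b] → w = 0.0828
R2 (z=59.3): mild=0.21 → w = 0.2100
R3 (z=55.0): ¬extended=1−0.55=0.45, critical=0.71, mild=0.21; AND[a·b] → w = 0.0671
R4 (z=13.0): mild=0.21, extended=0.55; AND[a·b] → w = 0.1155
Weighted average = (0.0828·31.0 + 0.2100·59.3 + 0.0671·55.0 + 0.1155·13.0) / (0.0828 + 0.2100 + 0.0671 + 0.1155)
  = 20.2115 / 0.4754 = 42.515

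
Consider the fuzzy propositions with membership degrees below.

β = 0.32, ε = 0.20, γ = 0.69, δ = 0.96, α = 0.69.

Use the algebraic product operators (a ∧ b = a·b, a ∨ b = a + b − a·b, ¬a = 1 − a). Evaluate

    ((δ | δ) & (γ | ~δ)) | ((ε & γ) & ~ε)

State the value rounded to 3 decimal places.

0.734

δ | δ = a + b − a·b on (0.9600, 0.9600) = 0.9984
~δ = 1 − 0.9600 = 0.0400
γ | ~δ = a + b − a·b on (0.6900, 0.0400) = 0.7024
(δ | δ) & (γ | ~δ) = a·b on (0.9984, 0.7024) = 0.7013
ε & γ = a·b on (0.2000, 0.6900) = 0.1380
~ε = 1 − 0.2000 = 0.8000
(ε & γ) & ~ε = a·b on (0.1380, 0.8000) = 0.1104
((δ | δ) & (γ | ~δ)) | ((ε & γ) & ~ε) = a + b − a·b on (0.7013, 0.1104) = 0.7343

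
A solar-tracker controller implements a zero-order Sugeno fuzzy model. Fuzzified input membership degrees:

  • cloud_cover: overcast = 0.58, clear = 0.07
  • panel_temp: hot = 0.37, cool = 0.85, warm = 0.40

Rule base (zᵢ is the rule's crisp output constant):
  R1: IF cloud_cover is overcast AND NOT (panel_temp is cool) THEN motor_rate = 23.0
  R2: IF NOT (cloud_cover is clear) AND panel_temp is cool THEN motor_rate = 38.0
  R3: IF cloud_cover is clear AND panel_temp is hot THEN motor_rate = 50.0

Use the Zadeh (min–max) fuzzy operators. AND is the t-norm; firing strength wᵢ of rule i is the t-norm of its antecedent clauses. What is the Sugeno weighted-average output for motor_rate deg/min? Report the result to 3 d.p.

R1 (z=23.0): overcast=0.58, ¬cool=1−0.85=0.15; AND[min(a, b)] → w = 0.15
R2 (z=38.0): ¬clear=1−0.07=0.93, cool=0.85; AND[min(a, b)] → w = 0.85
R3 (z=50.0): clear=0.07, hot=0.37; AND[min(a, b)] → w = 0.07
Weighted average = (0.15·23.0 + 0.85·38.0 + 0.07·50.0) / (0.15 + 0.85 + 0.07)
  = 39.2500 / 1.0700 = 36.682

36.682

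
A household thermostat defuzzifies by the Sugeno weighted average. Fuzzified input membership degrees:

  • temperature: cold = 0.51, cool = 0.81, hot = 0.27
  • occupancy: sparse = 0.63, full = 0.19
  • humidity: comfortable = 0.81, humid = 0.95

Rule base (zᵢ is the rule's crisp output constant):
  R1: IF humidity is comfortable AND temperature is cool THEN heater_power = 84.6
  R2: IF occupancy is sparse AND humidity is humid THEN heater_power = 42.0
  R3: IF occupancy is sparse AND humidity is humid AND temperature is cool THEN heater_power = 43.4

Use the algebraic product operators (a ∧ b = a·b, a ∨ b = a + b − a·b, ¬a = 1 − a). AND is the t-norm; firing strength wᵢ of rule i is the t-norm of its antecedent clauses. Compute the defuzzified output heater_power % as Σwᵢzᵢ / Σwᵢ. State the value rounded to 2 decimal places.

R1 (z=84.6): comfortable=0.81, cool=0.81; AND[a·b] → w = 0.6561
R2 (z=42.0): sparse=0.63, humid=0.95; AND[a·b] → w = 0.5985
R3 (z=43.4): sparse=0.63, humid=0.95, cool=0.81; AND[a·b] → w = 0.4848
Weighted average = (0.6561·84.6 + 0.5985·42.0 + 0.4848·43.4) / (0.6561 + 0.5985 + 0.4848)
  = 101.6827 / 1.7394 = 58.46

58.46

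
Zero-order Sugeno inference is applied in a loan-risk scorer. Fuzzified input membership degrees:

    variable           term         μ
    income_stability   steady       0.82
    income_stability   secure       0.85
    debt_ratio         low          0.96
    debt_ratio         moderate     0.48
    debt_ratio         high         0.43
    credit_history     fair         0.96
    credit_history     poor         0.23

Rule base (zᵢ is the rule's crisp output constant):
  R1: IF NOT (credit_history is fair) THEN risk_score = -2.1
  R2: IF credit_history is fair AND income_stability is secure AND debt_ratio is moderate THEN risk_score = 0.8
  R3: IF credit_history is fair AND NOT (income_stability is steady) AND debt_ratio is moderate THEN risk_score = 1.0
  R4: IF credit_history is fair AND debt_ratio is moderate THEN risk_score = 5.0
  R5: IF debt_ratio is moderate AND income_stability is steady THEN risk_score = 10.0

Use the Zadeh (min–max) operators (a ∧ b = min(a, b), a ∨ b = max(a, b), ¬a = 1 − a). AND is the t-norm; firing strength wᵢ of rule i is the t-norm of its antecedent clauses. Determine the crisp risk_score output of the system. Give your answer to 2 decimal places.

4.63

R1 (z=-2.1): ¬fair=1−0.96=0.04 → w = 0.04
R2 (z=0.8): fair=0.96, secure=0.85, moderate=0.48; AND[min(a, b)] → w = 0.48
R3 (z=1.0): fair=0.96, ¬steady=1−0.82=0.18, moderate=0.48; AND[min(a, b)] → w = 0.18
R4 (z=5.0): fair=0.96, moderate=0.48; AND[min(a, b)] → w = 0.48
R5 (z=10.0): moderate=0.48, steady=0.82; AND[min(a, b)] → w = 0.48
Weighted average = (0.04·-2.1 + 0.48·0.8 + 0.18·1.0 + 0.48·5.0 + 0.48·10.0) / (0.04 + 0.48 + 0.18 + 0.48 + 0.48)
  = 7.6800 / 1.6600 = 4.63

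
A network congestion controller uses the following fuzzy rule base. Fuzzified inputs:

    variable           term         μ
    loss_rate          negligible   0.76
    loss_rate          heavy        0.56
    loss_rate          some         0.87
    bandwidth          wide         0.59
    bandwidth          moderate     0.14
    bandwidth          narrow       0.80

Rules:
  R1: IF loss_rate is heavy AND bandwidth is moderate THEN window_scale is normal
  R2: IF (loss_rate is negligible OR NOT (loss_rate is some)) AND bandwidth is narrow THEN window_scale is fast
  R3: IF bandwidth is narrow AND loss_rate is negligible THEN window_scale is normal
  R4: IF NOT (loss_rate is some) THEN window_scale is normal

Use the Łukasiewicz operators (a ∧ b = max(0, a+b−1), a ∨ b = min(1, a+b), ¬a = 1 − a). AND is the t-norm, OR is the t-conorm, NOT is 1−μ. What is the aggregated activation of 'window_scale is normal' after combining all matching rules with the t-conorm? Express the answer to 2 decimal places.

R1: heavy=0.56, moderate=0.14; AND[max(0, a+b−1)] → w = 0.00
R2: (negligible=0.76 OR ¬some=1−0.87=0.13) = 0.89; AND[max(0, a+b−1)] with narrow=0.80 → w = 0.69
R3: narrow=0.80, negligible=0.76; AND[max(0, a+b−1)] → w = 0.56
R4: ¬some=1−0.87=0.13 → w = 0.13
Rules with consequent 'normal': {R1, R3, R4} → strengths 0.00, 0.56, 0.13
Aggregate via t-conorm [min(1, a+b)]: 0.69

0.69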